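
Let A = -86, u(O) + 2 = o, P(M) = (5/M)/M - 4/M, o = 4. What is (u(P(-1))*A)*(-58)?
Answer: 9976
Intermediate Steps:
P(M) = -4/M + 5/M**2 (P(M) = 5/M**2 - 4/M = -4/M + 5/M**2)
u(O) = 2 (u(O) = -2 + 4 = 2)
(u(P(-1))*A)*(-58) = (2*(-86))*(-58) = -172*(-58) = 9976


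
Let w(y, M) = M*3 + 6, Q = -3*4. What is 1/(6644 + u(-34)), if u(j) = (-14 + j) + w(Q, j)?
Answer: 1/6500 ≈ 0.00015385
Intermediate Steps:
Q = -12
w(y, M) = 6 + 3*M (w(y, M) = 3*M + 6 = 6 + 3*M)
u(j) = -8 + 4*j (u(j) = (-14 + j) + (6 + 3*j) = -8 + 4*j)
1/(6644 + u(-34)) = 1/(6644 + (-8 + 4*(-34))) = 1/(6644 + (-8 - 136)) = 1/(6644 - 144) = 1/6500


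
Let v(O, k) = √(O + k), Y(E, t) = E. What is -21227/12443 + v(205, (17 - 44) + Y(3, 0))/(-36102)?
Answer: -21227/12443 - √181/36102 ≈ -1.7063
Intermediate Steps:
-21227/12443 + v(205, (17 - 44) + Y(3, 0))/(-36102) = -21227/12443 + √(205 + ((17 - 44) + 3))/(-36102) = -21227*1/12443 + √(205 + (-27 + 3))*(-1/36102) = -21227/12443 + √(205 - 24)*(-1/36102) = -21227/12443 + √181*(-1/36102) = -21227/12443 - √181/36102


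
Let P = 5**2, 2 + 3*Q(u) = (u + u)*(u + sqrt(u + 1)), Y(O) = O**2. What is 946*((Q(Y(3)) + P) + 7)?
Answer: 242176/3 + 5676*sqrt(10) ≈ 98674.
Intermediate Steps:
Q(u) = -2/3 + 2*u*(u + sqrt(1 + u))/3 (Q(u) = -2/3 + ((u + u)*(u + sqrt(u + 1)))/3 = -2/3 + ((2*u)*(u + sqrt(1 + u)))/3 = -2/3 + (2*u*(u + sqrt(1 + u)))/3 = -2/3 + 2*u*(u + sqrt(1 + u))/3)
P = 25
946*((Q(Y(3)) + P) + 7) = 946*(((-2/3 + 2*(3**2)**2/3 + (2/3)*3**2*sqrt(1 + 3**2)) + 25) + 7) = 946*(((-2/3 + (2/3)*9**2 + (2/3)*9*sqrt(1 + 9)) + 25) + 7) = 946*(((-2/3 + (2/3)*81 + (2/3)*9*sqrt(10)) + 25) + 7) = 946*(((-2/3 + 54 + 6*sqrt(10)) + 25) + 7) = 946*(((160/3 + 6*sqrt(10)) + 25) + 7) = 946*((235/3 + 6*sqrt(10)) + 7) = 946*(256/3 + 6*sqrt(10)) = 242176/3 + 5676*sqrt(10)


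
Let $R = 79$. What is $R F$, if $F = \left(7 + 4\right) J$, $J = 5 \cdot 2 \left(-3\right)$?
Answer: $-26070$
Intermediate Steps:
$J = -30$ ($J = 10 \left(-3\right) = -30$)
$F = -330$ ($F = \left(7 + 4\right) \left(-30\right) = 11 \left(-30\right) = -330$)
$R F = 79 \left(-330\right) = -26070$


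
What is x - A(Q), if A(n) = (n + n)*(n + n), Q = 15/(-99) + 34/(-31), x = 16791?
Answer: 17565745523/1046529 ≈ 16785.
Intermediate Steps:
Q = -1277/1023 (Q = 15*(-1/99) + 34*(-1/31) = -5/33 - 34/31 = -1277/1023 ≈ -1.2483)
A(n) = 4*n**2 (A(n) = (2*n)*(2*n) = 4*n**2)
x - A(Q) = 16791 - 4*(-1277/1023)**2 = 16791 - 4*1630729/1046529 = 16791 - 1*6522916/1046529 = 16791 - 6522916/1046529 = 17565745523/1046529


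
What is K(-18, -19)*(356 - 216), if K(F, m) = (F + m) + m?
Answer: -7840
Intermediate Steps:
K(F, m) = F + 2*m
K(-18, -19)*(356 - 216) = (-18 + 2*(-19))*(356 - 216) = (-18 - 38)*140 = -56*140 = -7840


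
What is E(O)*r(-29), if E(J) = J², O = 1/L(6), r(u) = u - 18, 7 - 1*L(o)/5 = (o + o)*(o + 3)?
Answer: -47/255025 ≈ -0.00018430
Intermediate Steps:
L(o) = 35 - 10*o*(3 + o) (L(o) = 35 - 5*(o + o)*(o + 3) = 35 - 5*2*o*(3 + o) = 35 - 10*o*(3 + o))
r(u) = -18 + u
O = -1/505 (O = 1/(35 - 30*6 - 10*6²) = 1/(35 - 180 - 10*36) = 1/(35 - 180 - 360) = 1/(-505) = -1/505 ≈ -0.0019802)
E(O)*r(-29) = (-1/505)²*(-18 - 29) = (1/255025)*(-47) = -47/255025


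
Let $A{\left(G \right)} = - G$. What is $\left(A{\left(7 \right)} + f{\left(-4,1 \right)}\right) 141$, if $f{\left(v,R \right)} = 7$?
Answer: $0$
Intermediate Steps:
$\left(A{\left(7 \right)} + f{\left(-4,1 \right)}\right) 141 = \left(\left(-1\right) 7 + 7\right) 141 = \left(-7 + 7\right) 141 = 0 \cdot 141 = 0$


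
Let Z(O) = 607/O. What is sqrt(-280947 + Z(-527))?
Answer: 2*I*sqrt(19506862313)/527 ≈ 530.04*I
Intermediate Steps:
sqrt(-280947 + Z(-527)) = sqrt(-280947 + 607/(-527)) = sqrt(-280947 + 607*(-1/527)) = sqrt(-280947 - 607/527) = sqrt(-148059676/527) = 2*I*sqrt(19506862313)/527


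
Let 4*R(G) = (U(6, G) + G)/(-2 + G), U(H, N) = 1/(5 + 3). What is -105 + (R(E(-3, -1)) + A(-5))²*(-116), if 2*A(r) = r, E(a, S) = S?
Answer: -1816301/2304 ≈ -788.33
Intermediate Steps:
U(H, N) = ⅛ (U(H, N) = 1/8 = ⅛)
A(r) = r/2
R(G) = (⅛ + G)/(4*(-2 + G)) (R(G) = ((⅛ + G)/(-2 + G))/4 = (⅛ + G)/(4*(-2 + G)))
-105 + (R(E(-3, -1)) + A(-5))²*(-116) = -105 + ((1 + 8*(-1))/(32*(-2 - 1)) + (½)*(-5))²*(-116) = -105 + ((1/32)*(1 - 8)/(-3) - 5/2)²*(-116) = -105 + ((1/32)*(-⅓)*(-7) - 5/2)²*(-116) = -105 + (7/96 - 5/2)²*(-116) = -105 + (-233/96)²*(-116) = -105 + (54289/9216)*(-116) = -105 - 1574381/2304 = -1816301/2304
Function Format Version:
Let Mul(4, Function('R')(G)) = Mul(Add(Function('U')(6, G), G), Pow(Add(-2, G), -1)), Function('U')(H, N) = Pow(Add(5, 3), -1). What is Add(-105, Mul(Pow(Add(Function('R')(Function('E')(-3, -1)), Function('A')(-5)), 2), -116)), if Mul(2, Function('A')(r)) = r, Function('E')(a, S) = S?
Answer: Rational(-1816301, 2304) ≈ -788.33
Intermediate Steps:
Function('U')(H, N) = Rational(1, 8) (Function('U')(H, N) = Pow(8, -1) = Rational(1, 8))
Function('A')(r) = Mul(Rational(1, 2), r)
Function('R')(G) = Mul(Rational(1, 4), Pow(Add(-2, G), -1), Add(Rational(1, 8), G)) (Function('R')(G) = Mul(Rational(1, 4), Mul(Add(Rational(1, 8), G), Pow(Add(-2, G), -1))) = Mul(Rational(1, 4), Mul(Pow(Add(-2, G), -1), Add(Rational(1, 8), G))) = Mul(Rational(1, 4), Pow(Add(-2, G), -1), Add(Rational(1, 8), G)))
Add(-105, Mul(Pow(Add(Function('R')(Function('E')(-3, -1)), Function('A')(-5)), 2), -116)) = Add(-105, Mul(Pow(Add(Mul(Rational(1, 32), Pow(Add(-2, -1), -1), Add(1, Mul(8, -1))), Mul(Rational(1, 2), -5)), 2), -116)) = Add(-105, Mul(Pow(Add(Mul(Rational(1, 32), Pow(-3, -1), Add(1, -8)), Rational(-5, 2)), 2), -116)) = Add(-105, Mul(Pow(Add(Mul(Rational(1, 32), Rational(-1, 3), -7), Rational(-5, 2)), 2), -116)) = Add(-105, Mul(Pow(Add(Rational(7, 96), Rational(-5, 2)), 2), -116)) = Add(-105, Mul(Pow(Rational(-233, 96), 2), -116)) = Add(-105, Mul(Rational(54289, 9216), -116)) = Add(-105, Rational(-1574381, 2304)) = Rational(-1816301, 2304)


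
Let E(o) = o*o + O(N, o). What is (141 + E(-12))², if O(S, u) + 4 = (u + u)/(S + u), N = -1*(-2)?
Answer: 2007889/25 ≈ 80316.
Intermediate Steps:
N = 2
O(S, u) = -4 + 2*u/(S + u) (O(S, u) = -4 + (u + u)/(S + u) = -4 + (2*u)/(S + u) = -4 + 2*u/(S + u))
E(o) = o² + 2*(-4 - o)/(2 + o) (E(o) = o*o + 2*(-o - 2*2)/(2 + o) = o² + 2*(-o - 4)/(2 + o) = o² + 2*(-4 - o)/(2 + o))
(141 + E(-12))² = (141 + (-8 - 2*(-12) + (-12)²*(2 - 12))/(2 - 12))² = (141 + (-8 + 24 + 144*(-10))/(-10))² = (141 - (-8 + 24 - 1440)/10)² = (141 - ⅒*(-1424))² = (141 + 712/5)² = (1417/5)² = 2007889/25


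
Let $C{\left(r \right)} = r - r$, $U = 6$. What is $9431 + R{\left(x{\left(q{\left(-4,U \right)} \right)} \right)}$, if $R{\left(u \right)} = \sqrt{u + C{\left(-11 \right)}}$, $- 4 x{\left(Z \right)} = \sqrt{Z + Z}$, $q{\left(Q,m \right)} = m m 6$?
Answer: $9431 + i 3^{\frac{3}{4}} \approx 9431.0 + 2.2795 i$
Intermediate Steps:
$C{\left(r \right)} = 0$
$q{\left(Q,m \right)} = 6 m^{2}$ ($q{\left(Q,m \right)} = m^{2} \cdot 6 = 6 m^{2}$)
$x{\left(Z \right)} = - \frac{\sqrt{2} \sqrt{Z}}{4}$ ($x{\left(Z \right)} = - \frac{\sqrt{Z + Z}}{4} = - \frac{\sqrt{2 Z}}{4} = - \frac{\sqrt{2} \sqrt{Z}}{4}$)
$R{\left(u \right)} = \sqrt{u}$ ($R{\left(u \right)} = \sqrt{u + 0} = \sqrt{u}$)
$9431 + R{\left(x{\left(q{\left(-4,U \right)} \right)} \right)} = 9431 + \sqrt{- \frac{\sqrt{2} \sqrt{6 \cdot 6^{2}}}{4}} = 9431 + \sqrt{- \frac{\sqrt{2} \sqrt{6 \cdot 36}}{4}} = 9431 + \sqrt{- \frac{\sqrt{2} \sqrt{216}}{4}} = 9431 + \sqrt{- \frac{\sqrt{2} \cdot 6 \sqrt{6}}{4}} = 9431 + \sqrt{- 3 \sqrt{3}} = 9431 + i 3^{\frac{3}{4}}$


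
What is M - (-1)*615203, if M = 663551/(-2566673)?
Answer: 1579024266068/2566673 ≈ 6.1520e+5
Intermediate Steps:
M = -663551/2566673 (M = 663551*(-1/2566673) = -663551/2566673 ≈ -0.25853)
M - (-1)*615203 = -663551/2566673 - (-1)*615203 = -663551/2566673 - 1*(-615203) = -663551/2566673 + 615203 = 1579024266068/2566673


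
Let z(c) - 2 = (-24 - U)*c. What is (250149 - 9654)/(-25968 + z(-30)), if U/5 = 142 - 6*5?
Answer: -240495/8446 ≈ -28.474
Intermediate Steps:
U = 560 (U = 5*(142 - 6*5) = 5*(142 - 30) = 5*112 = 560)
z(c) = 2 - 584*c (z(c) = 2 + (-24 - 1*560)*c = 2 + (-24 - 560)*c = 2 - 584*c)
(250149 - 9654)/(-25968 + z(-30)) = (250149 - 9654)/(-25968 + (2 - 584*(-30))) = 240495/(-25968 + (2 + 17520)) = 240495/(-25968 + 17522) = 240495/(-8446) = 240495*(-1/8446) = -240495/8446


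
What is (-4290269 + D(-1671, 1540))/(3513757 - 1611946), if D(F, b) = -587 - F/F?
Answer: -4290857/1901811 ≈ -2.2562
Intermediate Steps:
D(F, b) = -588 (D(F, b) = -587 - 1*1 = -587 - 1 = -588)
(-4290269 + D(-1671, 1540))/(3513757 - 1611946) = (-4290269 - 588)/(3513757 - 1611946) = -4290857/1901811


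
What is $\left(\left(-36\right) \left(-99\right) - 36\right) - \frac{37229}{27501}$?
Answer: $\frac{96986299}{27501} \approx 3526.6$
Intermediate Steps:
$\left(\left(-36\right) \left(-99\right) - 36\right) - \frac{37229}{27501} = \left(3564 - 36\right) - \frac{37229}{27501} = 3528 - \frac{37229}{27501} = \frac{96986299}{27501}$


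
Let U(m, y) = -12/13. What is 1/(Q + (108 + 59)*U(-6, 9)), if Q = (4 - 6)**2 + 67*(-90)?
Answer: -13/80342 ≈ -0.00016181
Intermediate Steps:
U(m, y) = -12/13 (U(m, y) = -12*1/13 = -12/13)
Q = -6026 (Q = (-2)**2 - 6030 = 4 - 6030 = -6026)
1/(Q + (108 + 59)*U(-6, 9)) = 1/(-6026 + (108 + 59)*(-12/13)) = 1/(-6026 + 167*(-12/13)) = 1/(-6026 - 2004/13) = 1/(-80342/13) = -13/80342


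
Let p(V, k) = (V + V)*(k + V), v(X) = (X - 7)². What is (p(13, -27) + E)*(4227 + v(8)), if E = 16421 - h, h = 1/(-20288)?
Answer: 344332988769/5072 ≈ 6.7889e+7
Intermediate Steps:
h = -1/20288 ≈ -4.9290e-5
v(X) = (-7 + X)²
E = 333149249/20288 (E = 16421 - 1*(-1/20288) = 16421 + 1/20288 = 333149249/20288 ≈ 16421.)
p(V, k) = 2*V*(V + k) (p(V, k) = (2*V)*(V + k) = 2*V*(V + k))
(p(13, -27) + E)*(4227 + v(8)) = (2*13*(13 - 27) + 333149249/20288)*(4227 + (-7 + 8)²) = (2*13*(-14) + 333149249/20288)*(4227 + 1²) = (-364 + 333149249/20288)*(4227 + 1) = (325764417/20288)*4228 = 344332988769/5072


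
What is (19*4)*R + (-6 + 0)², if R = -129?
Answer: -9768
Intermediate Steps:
(19*4)*R + (-6 + 0)² = (19*4)*(-129) + (-6 + 0)² = 76*(-129) + (-6)² = -9804 + 36 = -9768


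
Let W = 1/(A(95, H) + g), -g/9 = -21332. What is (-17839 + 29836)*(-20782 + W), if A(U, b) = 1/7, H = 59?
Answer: -335067609194739/1343917 ≈ -2.4932e+8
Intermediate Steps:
A(U, b) = ⅐
g = 191988 (g = -9*(-21332) = 191988)
W = 7/1343917 (W = 1/(⅐ + 191988) = 1/(1343917/7) = 7/1343917 ≈ 5.2087e-6)
(-17839 + 29836)*(-20782 + W) = (-17839 + 29836)*(-20782 + 7/1343917) = 11997*(-27929283087/1343917) = -335067609194739/1343917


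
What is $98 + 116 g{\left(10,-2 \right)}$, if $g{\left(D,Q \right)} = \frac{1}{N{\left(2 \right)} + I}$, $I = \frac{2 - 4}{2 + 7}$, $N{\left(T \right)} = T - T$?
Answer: $-424$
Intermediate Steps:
$N{\left(T \right)} = 0$
$I = - \frac{2}{9} \approx -0.22222$
$g{\left(D,Q \right)} = - \frac{9}{2}$ ($g{\left(D,Q \right)} = \frac{1}{0 - \frac{2}{9}} = \frac{1}{- \frac{2}{9}} = - \frac{9}{2}$)
$98 + 116 g{\left(10,-2 \right)} = 98 + 116 \left(- \frac{9}{2}\right) = 98 - 522 = -424$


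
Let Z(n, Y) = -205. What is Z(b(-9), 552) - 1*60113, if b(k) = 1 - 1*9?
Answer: -60318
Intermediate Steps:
b(k) = -8 (b(k) = 1 - 9 = -8)
Z(b(-9), 552) - 1*60113 = -205 - 1*60113 = -205 - 60113 = -60318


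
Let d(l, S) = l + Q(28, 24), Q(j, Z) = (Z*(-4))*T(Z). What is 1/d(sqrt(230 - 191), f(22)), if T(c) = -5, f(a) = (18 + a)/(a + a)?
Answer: 160/76787 - sqrt(39)/230361 ≈ 0.0020566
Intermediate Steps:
f(a) = (18 + a)/(2*a) (f(a) = (18 + a)/((2*a)) = (18 + a)*(1/(2*a)) = (18 + a)/(2*a))
Q(j, Z) = 20*Z (Q(j, Z) = (Z*(-4))*(-5) = -4*Z*(-5) = 20*Z)
d(l, S) = 480 + l (d(l, S) = l + 20*24 = l + 480 = 480 + l)
1/d(sqrt(230 - 191), f(22)) = 1/(480 + sqrt(230 - 191)) = 1/(480 + sqrt(39))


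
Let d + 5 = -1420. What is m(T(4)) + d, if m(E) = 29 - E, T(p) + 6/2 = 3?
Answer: -1396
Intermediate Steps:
T(p) = 0 (T(p) = -3 + 3 = 0)
d = -1425 (d = -5 - 1420 = -1425)
m(T(4)) + d = (29 - 1*0) - 1425 = (29 + 0) - 1425 = 29 - 1425 = -1396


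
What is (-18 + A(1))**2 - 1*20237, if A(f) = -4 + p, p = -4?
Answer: -19561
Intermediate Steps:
A(f) = -8 (A(f) = -4 - 4 = -8)
(-18 + A(1))**2 - 1*20237 = (-18 - 8)**2 - 1*20237 = (-26)**2 - 20237 = 676 - 20237 = -19561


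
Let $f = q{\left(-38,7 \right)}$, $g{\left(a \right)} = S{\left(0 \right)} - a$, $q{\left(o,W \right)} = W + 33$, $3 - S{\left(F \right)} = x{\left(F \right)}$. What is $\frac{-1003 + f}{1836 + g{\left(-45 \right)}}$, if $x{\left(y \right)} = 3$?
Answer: $- \frac{107}{209} \approx -0.51196$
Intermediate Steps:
$S{\left(F \right)} = 0$ ($S{\left(F \right)} = 3 - 3 = 0$)
$q{\left(o,W \right)} = 33 + W$
$g{\left(a \right)} = - a$ ($g{\left(a \right)} = 0 - a = - a$)
$f = 40$ ($f = 33 + 7 = 40$)
$\frac{-1003 + f}{1836 + g{\left(-45 \right)}} = \frac{-1003 + 40}{1836 - -45} = - \frac{963}{1836 + 45} = - \frac{963}{1881} = \left(-963\right) \frac{1}{1881} = - \frac{107}{209}$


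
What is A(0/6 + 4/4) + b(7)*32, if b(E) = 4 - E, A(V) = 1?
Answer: -95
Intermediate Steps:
A(0/6 + 4/4) + b(7)*32 = 1 + (4 - 1*7)*32 = 1 + (4 - 7)*32 = 1 - 3*32 = 1 - 96 = -95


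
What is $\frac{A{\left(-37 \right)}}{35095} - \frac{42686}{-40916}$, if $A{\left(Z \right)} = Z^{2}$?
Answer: $\frac{777039587}{717973510} \approx 1.0823$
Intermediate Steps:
$\frac{A{\left(-37 \right)}}{35095} - \frac{42686}{-40916} = \frac{\left(-37\right)^{2}}{35095} - \frac{42686}{-40916} = 1369 \cdot \frac{1}{35095} - - \frac{21343}{20458} = \frac{1369}{35095} + \frac{21343}{20458} = \frac{777039587}{717973510}$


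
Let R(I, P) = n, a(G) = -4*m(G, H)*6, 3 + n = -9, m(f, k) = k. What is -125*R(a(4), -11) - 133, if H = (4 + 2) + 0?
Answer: 1367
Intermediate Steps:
H = 6 (H = 6 + 0 = 6)
n = -12 (n = -3 - 9 = -12)
a(G) = -144 (a(G) = -4*6*6 = -24*6 = -144)
R(I, P) = -12
-125*R(a(4), -11) - 133 = -125*(-12) - 133 = 1500 - 133 = 1367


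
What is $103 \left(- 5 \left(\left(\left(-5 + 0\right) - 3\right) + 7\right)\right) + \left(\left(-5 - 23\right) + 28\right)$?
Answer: $515$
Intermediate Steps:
$103 \left(- 5 \left(\left(\left(-5 + 0\right) - 3\right) + 7\right)\right) + \left(\left(-5 - 23\right) + 28\right) = 103 \left(- 5 \left(\left(-5 - 3\right) + 7\right)\right) + \left(-28 + 28\right) = 103 \left(- 5 \left(-8 + 7\right)\right) + 0 = 103 \left(\left(-5\right) \left(-1\right)\right) + 0 = 103 \cdot 5 + 0 = 515 + 0 = 515$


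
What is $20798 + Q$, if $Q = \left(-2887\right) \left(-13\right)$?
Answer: $58329$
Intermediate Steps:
$Q = 37531$
$20798 + Q = 20798 + 37531 = 58329$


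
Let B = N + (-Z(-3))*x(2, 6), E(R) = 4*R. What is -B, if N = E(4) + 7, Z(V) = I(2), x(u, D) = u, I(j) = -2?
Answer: -27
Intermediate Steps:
Z(V) = -2
N = 23 (N = 4*4 + 7 = 16 + 7 = 23)
B = 27 (B = 23 - 1*(-2)*2 = 23 + 2*2 = 23 + 4 = 27)
-B = -1*27 = -27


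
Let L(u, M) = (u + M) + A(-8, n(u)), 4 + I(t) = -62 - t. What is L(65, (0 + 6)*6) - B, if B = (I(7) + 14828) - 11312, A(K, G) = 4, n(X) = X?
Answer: -3338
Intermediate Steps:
I(t) = -66 - t (I(t) = -4 + (-62 - t) = -66 - t)
L(u, M) = 4 + M + u (L(u, M) = (u + M) + 4 = (M + u) + 4 = 4 + M + u)
B = 3443 (B = ((-66 - 1*7) + 14828) - 11312 = ((-66 - 7) + 14828) - 11312 = (-73 + 14828) - 11312 = 14755 - 11312 = 3443)
L(65, (0 + 6)*6) - B = (4 + (0 + 6)*6 + 65) - 1*3443 = (4 + 6*6 + 65) - 3443 = (4 + 36 + 65) - 3443 = 105 - 3443 = -3338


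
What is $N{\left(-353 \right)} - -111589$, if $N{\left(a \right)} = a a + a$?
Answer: $235845$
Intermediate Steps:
$N{\left(a \right)} = a + a^{2}$ ($N{\left(a \right)} = a^{2} + a = a + a^{2}$)
$N{\left(-353 \right)} - -111589 = - 353 \left(1 - 353\right) - -111589 = \left(-353\right) \left(-352\right) + 111589 = 124256 + 111589 = 235845$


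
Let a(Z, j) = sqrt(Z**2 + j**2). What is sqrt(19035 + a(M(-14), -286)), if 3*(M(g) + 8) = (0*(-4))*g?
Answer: sqrt(19035 + 2*sqrt(20465)) ≈ 139.00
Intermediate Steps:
M(g) = -8 (M(g) = -8 + ((0*(-4))*g)/3 = -8 + (0*g)/3 = -8 + (1/3)*0 = -8 + 0 = -8)
sqrt(19035 + a(M(-14), -286)) = sqrt(19035 + sqrt((-8)**2 + (-286)**2)) = sqrt(19035 + sqrt(64 + 81796)) = sqrt(19035 + sqrt(81860)) = sqrt(19035 + 2*sqrt(20465))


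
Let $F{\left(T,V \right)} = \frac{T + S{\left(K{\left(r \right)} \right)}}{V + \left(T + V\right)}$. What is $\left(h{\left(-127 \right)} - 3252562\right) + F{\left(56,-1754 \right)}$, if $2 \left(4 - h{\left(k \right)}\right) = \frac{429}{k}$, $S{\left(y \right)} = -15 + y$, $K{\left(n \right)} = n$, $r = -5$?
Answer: $- \frac{712966850775}{219202} \approx -3.2526 \cdot 10^{6}$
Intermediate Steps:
$F{\left(T,V \right)} = \frac{-20 + T}{T + 2 V}$ ($F{\left(T,V \right)} = \frac{T - 20}{V + \left(T + V\right)} = \frac{T - 20}{T + 2 V} = \frac{-20 + T}{T + 2 V}$)
$h{\left(k \right)} = 4 - \frac{429}{2 k}$ ($h{\left(k \right)} = 4 - \frac{429 \frac{1}{k}}{2} = 4 - \frac{429}{2 k}$)
$\left(h{\left(-127 \right)} - 3252562\right) + F{\left(56,-1754 \right)} = \left(\left(4 - \frac{429}{2 \left(-127\right)}\right) - 3252562\right) + \frac{-20 + 56}{56 + 2 \left(-1754\right)} = \left(\left(4 - - \frac{429}{254}\right) - 3252562\right) + \frac{1}{56 - 3508} \cdot 36 = \left(\left(4 + \frac{429}{254}\right) - 3252562\right) + \frac{1}{-3452} \cdot 36 = \left(\frac{1445}{254} - 3252562\right) - \frac{9}{863} = - \frac{826149303}{254} - \frac{9}{863} = - \frac{712966850775}{219202}$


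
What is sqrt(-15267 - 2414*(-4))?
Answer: I*sqrt(5611) ≈ 74.907*I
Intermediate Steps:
sqrt(-15267 - 2414*(-4)) = sqrt(-15267 - 71*(-136)) = sqrt(-15267 + 9656) = sqrt(-5611) = I*sqrt(5611)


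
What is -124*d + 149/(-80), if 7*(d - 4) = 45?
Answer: -725203/560 ≈ -1295.0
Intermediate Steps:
d = 73/7 (d = 4 + (⅐)*45 = 4 + 45/7 = 73/7 ≈ 10.429)
-124*d + 149/(-80) = -124*73/7 + 149/(-80) = -9052/7 + 149*(-1/80) = -9052/7 - 149/80 = -725203/560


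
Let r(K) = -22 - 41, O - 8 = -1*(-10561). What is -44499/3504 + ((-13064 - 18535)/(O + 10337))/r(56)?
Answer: -1083295019/85463728 ≈ -12.675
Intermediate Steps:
O = 10569 (O = 8 - 1*(-10561) = 8 + 10561 = 10569)
r(K) = -63
-44499/3504 + ((-13064 - 18535)/(O + 10337))/r(56) = -44499/3504 + ((-13064 - 18535)/(10569 + 10337))/(-63) = -44499*1/3504 - 31599/20906*(-1/63) = -14833/1168 - 31599*1/20906*(-1/63) = -14833/1168 - 31599/20906*(-1/63) = -14833/1168 + 3511/146342 = -1083295019/85463728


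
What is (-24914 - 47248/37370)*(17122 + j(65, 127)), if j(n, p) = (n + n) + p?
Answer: -8090649447606/18685 ≈ -4.3300e+8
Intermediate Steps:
j(n, p) = p + 2*n (j(n, p) = 2*n + p = p + 2*n)
(-24914 - 47248/37370)*(17122 + j(65, 127)) = (-24914 - 47248/37370)*(17122 + (127 + 2*65)) = (-24914 - 47248*1/37370)*(17122 + (127 + 130)) = (-24914 - 23624/18685)*(17122 + 257) = -465541714/18685*17379 = -8090649447606/18685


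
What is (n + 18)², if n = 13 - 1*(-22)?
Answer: 2809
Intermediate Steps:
n = 35 (n = 13 + 22 = 35)
(n + 18)² = (35 + 18)² = 53² = 2809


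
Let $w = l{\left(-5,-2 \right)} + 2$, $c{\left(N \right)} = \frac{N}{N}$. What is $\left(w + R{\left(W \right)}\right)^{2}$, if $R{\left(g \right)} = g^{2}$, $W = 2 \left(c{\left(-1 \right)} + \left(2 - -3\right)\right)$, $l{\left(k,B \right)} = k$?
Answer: $19881$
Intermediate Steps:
$c{\left(N \right)} = 1$
$W = 12$ ($W = 2 \left(1 + \left(2 - -3\right)\right) = 2 \left(1 + \left(2 + 3\right)\right) = 2 \left(1 + 5\right) = 2 \cdot 6 = 12$)
$w = -3$ ($w = -5 + 2 = -3$)
$\left(w + R{\left(W \right)}\right)^{2} = \left(-3 + 12^{2}\right)^{2} = \left(-3 + 144\right)^{2} = 141^{2} = 19881$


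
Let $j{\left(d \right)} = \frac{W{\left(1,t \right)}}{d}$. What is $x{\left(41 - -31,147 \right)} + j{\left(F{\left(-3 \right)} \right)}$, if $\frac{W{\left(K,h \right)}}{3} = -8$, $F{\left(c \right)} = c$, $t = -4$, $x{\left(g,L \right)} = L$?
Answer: $155$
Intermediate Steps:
$W{\left(K,h \right)} = -24$ ($W{\left(K,h \right)} = 3 \left(-8\right) = -24$)
$j{\left(d \right)} = - \frac{24}{d}$
$x{\left(41 - -31,147 \right)} + j{\left(F{\left(-3 \right)} \right)} = 147 - \frac{24}{-3} = 147 - -8 = 147 + 8 = 155$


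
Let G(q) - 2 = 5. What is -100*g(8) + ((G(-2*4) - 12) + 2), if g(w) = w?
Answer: -803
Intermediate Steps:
G(q) = 7 (G(q) = 2 + 5 = 7)
-100*g(8) + ((G(-2*4) - 12) + 2) = -100*8 + ((7 - 12) + 2) = -800 + (-5 + 2) = -800 - 3 = -803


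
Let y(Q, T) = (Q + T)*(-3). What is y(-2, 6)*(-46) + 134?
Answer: 686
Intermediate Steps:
y(Q, T) = -3*Q - 3*T
y(-2, 6)*(-46) + 134 = (-3*(-2) - 3*6)*(-46) + 134 = (6 - 18)*(-46) + 134 = -12*(-46) + 134 = 552 + 134 = 686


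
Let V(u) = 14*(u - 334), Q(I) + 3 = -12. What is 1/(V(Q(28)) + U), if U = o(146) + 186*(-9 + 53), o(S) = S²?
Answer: 1/24614 ≈ 4.0627e-5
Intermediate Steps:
Q(I) = -15 (Q(I) = -3 - 12 = -15)
U = 29500 (U = 146² + 186*(-9 + 53) = 21316 + 186*44 = 21316 + 8184 = 29500)
V(u) = -4676 + 14*u (V(u) = 14*(-334 + u) = -4676 + 14*u)
1/(V(Q(28)) + U) = 1/((-4676 + 14*(-15)) + 29500) = 1/((-4676 - 210) + 29500) = 1/(-4886 + 29500) = 1/24614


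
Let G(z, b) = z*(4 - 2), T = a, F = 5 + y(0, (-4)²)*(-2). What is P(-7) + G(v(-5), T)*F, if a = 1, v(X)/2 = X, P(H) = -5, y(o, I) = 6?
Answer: 135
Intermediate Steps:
v(X) = 2*X
F = -7 (F = 5 + 6*(-2) = 5 - 12 = -7)
T = 1
G(z, b) = 2*z (G(z, b) = z*2 = 2*z)
P(-7) + G(v(-5), T)*F = -5 + (2*(2*(-5)))*(-7) = -5 + (2*(-10))*(-7) = -5 - 20*(-7) = -5 + 140 = 135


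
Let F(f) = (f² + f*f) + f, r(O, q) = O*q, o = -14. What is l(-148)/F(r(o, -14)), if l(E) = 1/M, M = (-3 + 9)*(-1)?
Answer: -1/462168 ≈ -2.1637e-6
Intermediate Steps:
M = -6 (M = 6*(-1) = -6)
F(f) = f + 2*f² (F(f) = (f² + f²) + f = 2*f² + f = f + 2*f²)
l(E) = -⅙ (l(E) = 1/(-6) = -⅙)
l(-148)/F(r(o, -14)) = -1/(196*(1 + 2*(-14*(-14))))/6 = -1/(196*(1 + 2*196))/6 = -1/(196*(1 + 392))/6 = -1/(6*(196*393)) = -⅙/77028 = -⅙*1/77028 = -1/462168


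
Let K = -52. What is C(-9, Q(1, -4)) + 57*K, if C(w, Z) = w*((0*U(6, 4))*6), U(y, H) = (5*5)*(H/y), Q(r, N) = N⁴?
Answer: -2964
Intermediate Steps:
U(y, H) = 25*H/y (U(y, H) = 25*(H/y) = 25*H/y)
C(w, Z) = 0 (C(w, Z) = w*((0*(25*4/6))*6) = w*((0*(25*4*(⅙)))*6) = w*((0*(50/3))*6) = w*(0*6) = w*0 = 0)
C(-9, Q(1, -4)) + 57*K = 0 + 57*(-52) = 0 - 2964 = -2964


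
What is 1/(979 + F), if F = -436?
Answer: 1/543 ≈ 0.0018416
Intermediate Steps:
1/(979 + F) = 1/(979 - 436) = 1/543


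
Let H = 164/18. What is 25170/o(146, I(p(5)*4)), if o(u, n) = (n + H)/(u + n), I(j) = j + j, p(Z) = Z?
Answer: 21067290/221 ≈ 95327.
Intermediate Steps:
H = 82/9 (H = 164*(1/18) = 82/9 ≈ 9.1111)
I(j) = 2*j
o(u, n) = (82/9 + n)/(n + u) (o(u, n) = (n + 82/9)/(u + n) = (82/9 + n)/(n + u))
25170/o(146, I(p(5)*4)) = 25170/(((82/9 + 2*(5*4))/(2*(5*4) + 146))) = 25170/(((82/9 + 2*20)/(2*20 + 146))) = 25170/(((82/9 + 40)/(40 + 146))) = 25170/(((442/9)/186)) = 25170/(((1/186)*(442/9))) = 25170/(221/837) = 25170*(837/221) = 21067290/221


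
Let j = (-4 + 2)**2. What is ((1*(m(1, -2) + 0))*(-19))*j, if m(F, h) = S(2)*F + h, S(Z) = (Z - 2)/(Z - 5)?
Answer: 152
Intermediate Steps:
S(Z) = (-2 + Z)/(-5 + Z)
j = 4 (j = (-2)**2 = 4)
m(F, h) = h (m(F, h) = ((-2 + 2)/(-5 + 2))*F + h = (0/(-3))*F + h = (-1/3*0)*F + h = 0*F + h = 0 + h = h)
((1*(m(1, -2) + 0))*(-19))*j = ((1*(-2 + 0))*(-19))*4 = ((1*(-2))*(-19))*4 = -2*(-19)*4 = 38*4 = 152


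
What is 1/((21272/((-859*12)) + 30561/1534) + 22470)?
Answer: 3953118/88897159345 ≈ 4.4468e-5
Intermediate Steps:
1/((21272/((-859*12)) + 30561/1534) + 22470) = 1/((21272/(-10308) + 30561*(1/1534)) + 22470) = 1/((21272*(-1/10308) + 30561/1534) + 22470) = 1/((-5318/2577 + 30561/1534) + 22470) = 1/(70597885/3953118 + 22470) = 1/(88897159345/3953118) = 3953118/88897159345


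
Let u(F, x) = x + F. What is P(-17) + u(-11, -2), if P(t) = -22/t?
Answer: -199/17 ≈ -11.706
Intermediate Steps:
u(F, x) = F + x
P(-17) + u(-11, -2) = -22/(-17) + (-11 - 2) = -22*(-1/17) - 13 = 22/17 - 13 = -199/17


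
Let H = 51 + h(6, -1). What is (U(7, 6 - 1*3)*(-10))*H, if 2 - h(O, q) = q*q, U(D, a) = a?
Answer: -1560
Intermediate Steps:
h(O, q) = 2 - q² (h(O, q) = 2 - q*q = 2 - q²)
H = 52 (H = 51 + (2 - 1*(-1)²) = 51 + (2 - 1*1) = 51 + (2 - 1) = 51 + 1 = 52)
(U(7, 6 - 1*3)*(-10))*H = ((6 - 1*3)*(-10))*52 = ((6 - 3)*(-10))*52 = (3*(-10))*52 = -30*52 = -1560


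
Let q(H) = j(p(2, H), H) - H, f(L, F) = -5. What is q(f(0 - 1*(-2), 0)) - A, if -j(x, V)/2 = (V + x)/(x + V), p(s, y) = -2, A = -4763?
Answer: 4766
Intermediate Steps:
j(x, V) = -2 (j(x, V) = -2*(V + x)/(x + V) = -2*(V + x)/(V + x) = -2*1 = -2)
q(H) = -2 - H
q(f(0 - 1*(-2), 0)) - A = (-2 - 1*(-5)) - 1*(-4763) = (-2 + 5) + 4763 = 3 + 4763 = 4766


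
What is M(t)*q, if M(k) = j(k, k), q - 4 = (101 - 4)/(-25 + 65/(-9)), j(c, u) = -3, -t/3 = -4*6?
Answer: -861/290 ≈ -2.9690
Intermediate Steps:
t = 72 (t = -(-12)*6 = -3*(-24) = 72)
q = 287/290 (q = 4 + (101 - 4)/(-25 + 65/(-9)) = 4 + 97/(-25 + 65*(-⅑)) = 4 + 97/(-25 - 65/9) = 4 + 97/(-290/9) = 4 + 97*(-9/290) = 4 - 873/290 = 287/290 ≈ 0.98966)
M(k) = -3
M(t)*q = -3*287/290 = -861/290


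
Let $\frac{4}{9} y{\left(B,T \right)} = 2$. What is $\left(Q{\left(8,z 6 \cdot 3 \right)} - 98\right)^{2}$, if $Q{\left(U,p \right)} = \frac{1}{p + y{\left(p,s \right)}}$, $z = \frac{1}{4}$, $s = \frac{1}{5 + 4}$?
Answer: $\frac{776161}{81} \approx 9582.2$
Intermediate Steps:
$s = \frac{1}{9} \approx 0.11111$
$z = \frac{1}{4} \approx 0.25$
$y{\left(B,T \right)} = \frac{9}{2}$ ($y{\left(B,T \right)} = \frac{9}{4} \cdot 2 = \frac{9}{2}$)
$Q{\left(U,p \right)} = \frac{1}{\frac{9}{2} + p}$ ($Q{\left(U,p \right)} = \frac{1}{p + \frac{9}{2}} = \frac{1}{\frac{9}{2} + p}$)
$\left(Q{\left(8,z 6 \cdot 3 \right)} - 98\right)^{2} = \left(\frac{2}{9 + 2 \cdot \frac{1}{4} \cdot 6 \cdot 3} - 98\right)^{2} = \left(\frac{2}{9 + 2 \cdot \frac{3}{2} \cdot 3} - 98\right)^{2} = \left(\frac{2}{9 + 2 \cdot \frac{9}{2}} - 98\right)^{2} = \left(\frac{2}{9 + 9} - 98\right)^{2} = \left(\frac{2}{18} - 98\right)^{2} = \left(2 \cdot \frac{1}{18} - 98\right)^{2} = \left(\frac{1}{9} - 98\right)^{2} = \left(- \frac{881}{9}\right)^{2} = \frac{776161}{81}$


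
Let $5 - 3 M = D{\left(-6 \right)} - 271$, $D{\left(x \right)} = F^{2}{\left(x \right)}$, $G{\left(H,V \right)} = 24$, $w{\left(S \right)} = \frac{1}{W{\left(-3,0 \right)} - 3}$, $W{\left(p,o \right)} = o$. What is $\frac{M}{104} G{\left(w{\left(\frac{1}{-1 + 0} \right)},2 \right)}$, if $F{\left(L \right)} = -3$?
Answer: $\frac{267}{13} \approx 20.538$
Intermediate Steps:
$w{\left(S \right)} = - \frac{1}{3}$ ($w{\left(S \right)} = \frac{1}{0 - 3} = \frac{1}{-3} = - \frac{1}{3}$)
$D{\left(x \right)} = 9$ ($D{\left(x \right)} = \left(-3\right)^{2} = 9$)
$M = 89$ ($M = \frac{5}{3} - \frac{9 - 271}{3} = \frac{5}{3} - - \frac{262}{3} = \frac{5}{3} + \frac{262}{3} = 89$)
$\frac{M}{104} G{\left(w{\left(\frac{1}{-1 + 0} \right)},2 \right)} = \frac{89}{104} \cdot 24 = \frac{267}{13}$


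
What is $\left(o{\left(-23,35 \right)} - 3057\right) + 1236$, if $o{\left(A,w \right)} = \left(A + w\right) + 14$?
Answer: $-1795$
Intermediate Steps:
$o{\left(A,w \right)} = 14 + A + w$
$\left(o{\left(-23,35 \right)} - 3057\right) + 1236 = \left(\left(14 - 23 + 35\right) - 3057\right) + 1236 = \left(26 - 3057\right) + 1236 = -3031 + 1236 = -1795$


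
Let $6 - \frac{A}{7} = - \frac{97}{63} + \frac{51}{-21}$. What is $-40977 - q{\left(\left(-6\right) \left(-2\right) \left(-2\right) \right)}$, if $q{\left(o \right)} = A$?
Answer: $- \frac{369421}{9} \approx -41047.0$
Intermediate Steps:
$A = \frac{628}{9}$ ($A = 42 - 7 \left(- \frac{97}{63} + \frac{51}{-21}\right) = 42 - 7 \left(\left(-97\right) \frac{1}{63} + 51 \left(- \frac{1}{21}\right)\right) = 42 - 7 \left(- \frac{97}{63} - \frac{17}{7}\right) = 42 - - \frac{250}{9} = 42 + \frac{250}{9} = \frac{628}{9} \approx 69.778$)
$q{\left(o \right)} = \frac{628}{9}$
$-40977 - q{\left(\left(-6\right) \left(-2\right) \left(-2\right) \right)} = -40977 - \frac{628}{9} = - \frac{369421}{9}$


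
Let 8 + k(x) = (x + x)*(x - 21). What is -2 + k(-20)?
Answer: 1630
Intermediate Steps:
k(x) = -8 + 2*x*(-21 + x) (k(x) = -8 + (x + x)*(x - 21) = -8 + (2*x)*(-21 + x) = -8 + 2*x*(-21 + x))
-2 + k(-20) = -2 + (-8 - 42*(-20) + 2*(-20)²) = -2 + (-8 + 840 + 2*400) = -2 + (-8 + 840 + 800) = -2 + 1632 = 1630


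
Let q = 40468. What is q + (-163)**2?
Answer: 67037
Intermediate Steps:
q + (-163)**2 = 40468 + (-163)**2 = 40468 + 26569 = 67037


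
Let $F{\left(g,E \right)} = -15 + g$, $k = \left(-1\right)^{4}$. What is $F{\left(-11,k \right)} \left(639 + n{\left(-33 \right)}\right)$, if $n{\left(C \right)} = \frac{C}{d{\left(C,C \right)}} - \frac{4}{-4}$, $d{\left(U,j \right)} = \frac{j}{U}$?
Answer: $-15782$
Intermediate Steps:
$k = 1$
$n{\left(C \right)} = 1 + C$ ($n{\left(C \right)} = \frac{C}{C \frac{1}{C}} - \frac{4}{-4} = \frac{C}{1} - -1 = C 1 + 1 = C + 1 = 1 + C$)
$F{\left(-11,k \right)} \left(639 + n{\left(-33 \right)}\right) = \left(-15 - 11\right) \left(639 + \left(1 - 33\right)\right) = - 26 \left(639 - 32\right) = \left(-26\right) 607 = -15782$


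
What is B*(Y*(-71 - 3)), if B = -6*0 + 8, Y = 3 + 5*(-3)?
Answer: 7104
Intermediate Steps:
Y = -12 (Y = 3 - 15 = -12)
B = 8 (B = 0 + 8 = 8)
B*(Y*(-71 - 3)) = 8*(-12*(-71 - 3)) = 8*(-12*(-74)) = 8*888 = 7104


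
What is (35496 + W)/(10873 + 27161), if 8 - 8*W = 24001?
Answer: 259975/304272 ≈ 0.85442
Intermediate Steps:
W = -23993/8 (W = 1 - ⅛*24001 = 1 - 24001/8 = -23993/8 ≈ -2999.1)
(35496 + W)/(10873 + 27161) = (35496 - 23993/8)/(10873 + 27161) = (259975/8)/38034 = (259975/8)*(1/38034) = 259975/304272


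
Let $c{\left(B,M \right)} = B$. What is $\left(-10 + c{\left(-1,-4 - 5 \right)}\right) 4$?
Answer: $-44$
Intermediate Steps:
$\left(-10 + c{\left(-1,-4 - 5 \right)}\right) 4 = \left(-10 - 1\right) 4 = \left(-11\right) 4 = -44$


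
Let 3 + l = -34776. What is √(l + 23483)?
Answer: 4*I*√706 ≈ 106.28*I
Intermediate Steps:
l = -34779 (l = -3 - 34776 = -34779)
√(l + 23483) = √(-34779 + 23483) = √(-11296) = 4*I*√706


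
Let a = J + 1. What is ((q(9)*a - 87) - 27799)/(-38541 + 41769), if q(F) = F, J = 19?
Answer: -13853/1614 ≈ -8.5830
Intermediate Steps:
a = 20 (a = 19 + 1 = 20)
((q(9)*a - 87) - 27799)/(-38541 + 41769) = ((9*20 - 87) - 27799)/(-38541 + 41769) = ((180 - 87) - 27799)/3228 = (93 - 27799)*(1/3228) = -27706*1/3228 = -13853/1614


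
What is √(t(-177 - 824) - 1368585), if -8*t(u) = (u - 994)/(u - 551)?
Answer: I*√3296516550870/1552 ≈ 1169.9*I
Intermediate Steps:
t(u) = -(-994 + u)/(8*(-551 + u)) (t(u) = -(u - 994)/(8*(u - 551)) = -(-994 + u)/(8*(-551 + u)))
√(t(-177 - 824) - 1368585) = √((994 - (-177 - 824))/(8*(-551 + (-177 - 824))) - 1368585) = √((994 - 1*(-1001))/(8*(-551 - 1001)) - 1368585) = √((⅛)*(994 + 1001)/(-1552) - 1368585) = √((⅛)*(-1/1552)*1995 - 1368585) = √(-1995/12416 - 1368585) = √(-16992353355/12416) = I*√3296516550870/1552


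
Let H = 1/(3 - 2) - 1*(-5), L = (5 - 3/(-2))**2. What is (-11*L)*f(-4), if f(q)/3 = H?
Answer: -16731/2 ≈ -8365.5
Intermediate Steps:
L = 169/4 (L = (5 - 3*(-1/2))**2 = (5 + 3/2)**2 = (13/2)**2 = 169/4 ≈ 42.250)
H = 6 (H = 1/1 + 5 = 1 + 5 = 6)
f(q) = 18 (f(q) = 3*6 = 18)
(-11*L)*f(-4) = -11*169/4*18 = -1859/4*18 = -16731/2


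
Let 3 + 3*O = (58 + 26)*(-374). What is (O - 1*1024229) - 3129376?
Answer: -4164078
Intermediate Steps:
O = -10473 (O = -1 + ((58 + 26)*(-374))/3 = -1 + (84*(-374))/3 = -1 + (⅓)*(-31416) = -1 - 10472 = -10473)
(O - 1*1024229) - 3129376 = (-10473 - 1*1024229) - 3129376 = (-10473 - 1024229) - 3129376 = -1034702 - 3129376 = -4164078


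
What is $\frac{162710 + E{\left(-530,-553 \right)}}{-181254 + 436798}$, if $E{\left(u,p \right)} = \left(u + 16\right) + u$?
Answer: $\frac{80833}{127772} \approx 0.63264$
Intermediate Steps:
$E{\left(u,p \right)} = 16 + 2 u$ ($E{\left(u,p \right)} = \left(16 + u\right) + u = 16 + 2 u$)
$\frac{162710 + E{\left(-530,-553 \right)}}{-181254 + 436798} = \frac{162710 + \left(16 + 2 \left(-530\right)\right)}{-181254 + 436798} = \frac{162710 + \left(16 - 1060\right)}{255544} = \left(162710 - 1044\right) \frac{1}{255544} = 161666 \cdot \frac{1}{255544} = \frac{80833}{127772}$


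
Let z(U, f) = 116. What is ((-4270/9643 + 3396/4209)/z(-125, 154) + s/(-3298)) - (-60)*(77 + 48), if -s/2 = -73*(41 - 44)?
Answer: 9704823076348475/1293952955818 ≈ 7500.1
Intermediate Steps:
s = -438 (s = -(-146)*(41 - 44) = -(-146)*(-3) = -2*219 = -438)
((-4270/9643 + 3396/4209)/z(-125, 154) + s/(-3298)) - (-60)*(77 + 48) = ((-4270/9643 + 3396/4209)/116 - 438/(-3298)) - (-60)*(77 + 48) = ((-4270*1/9643 + 3396*(1/4209))*(1/116) - 438*(-1/3298)) - (-60)*125 = ((-4270/9643 + 1132/1403)*(1/116) + 219/1649) - 1*(-7500) = ((4925066/13529129)*(1/116) + 219/1649) + 7500 = (2462533/784689482 + 219/1649) + 7500 = 175907713475/1293952955818 + 7500 = 9704823076348475/1293952955818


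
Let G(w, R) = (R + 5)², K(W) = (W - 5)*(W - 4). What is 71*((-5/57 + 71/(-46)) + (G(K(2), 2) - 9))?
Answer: 7142813/2622 ≈ 2724.2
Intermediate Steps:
K(W) = (-5 + W)*(-4 + W)
G(w, R) = (5 + R)²
71*((-5/57 + 71/(-46)) + (G(K(2), 2) - 9)) = 71*((-5/57 + 71/(-46)) + ((5 + 2)² - 9)) = 71*((-5*1/57 + 71*(-1/46)) + (7² - 9)) = 71*((-5/57 - 71/46) + (49 - 9)) = 71*(-4277/2622 + 40) = 71*(100603/2622) = 7142813/2622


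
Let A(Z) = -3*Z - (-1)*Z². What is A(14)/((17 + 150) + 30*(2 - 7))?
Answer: 154/17 ≈ 9.0588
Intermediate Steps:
A(Z) = Z² - 3*Z (A(Z) = -3*Z + Z² = Z² - 3*Z)
A(14)/((17 + 150) + 30*(2 - 7)) = (14*(-3 + 14))/((17 + 150) + 30*(2 - 7)) = (14*11)/(167 + 30*(-5)) = 154/(167 - 150) = 154/17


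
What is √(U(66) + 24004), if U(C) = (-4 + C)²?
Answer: 118*√2 ≈ 166.88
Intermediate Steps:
√(U(66) + 24004) = √((-4 + 66)² + 24004) = √(62² + 24004) = √(3844 + 24004) = √27848 = 118*√2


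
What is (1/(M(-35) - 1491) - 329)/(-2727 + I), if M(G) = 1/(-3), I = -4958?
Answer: 1471949/34382690 ≈ 0.042811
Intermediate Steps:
M(G) = -⅓
(1/(M(-35) - 1491) - 329)/(-2727 + I) = (1/(-⅓ - 1491) - 329)/(-2727 - 4958) = (1/(-4474/3) - 329)/(-7685) = (-3/4474 - 329)*(-1/7685) = -1471949/4474*(-1/7685) = 1471949/34382690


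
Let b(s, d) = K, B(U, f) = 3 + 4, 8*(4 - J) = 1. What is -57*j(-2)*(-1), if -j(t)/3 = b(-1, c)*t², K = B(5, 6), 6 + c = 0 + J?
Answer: -4788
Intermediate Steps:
J = 31/8 (J = 4 - ⅛*1 = 4 - ⅛ = 31/8 ≈ 3.8750)
c = -17/8 (c = -6 + (0 + 31/8) = -6 + 31/8 = -17/8 ≈ -2.1250)
B(U, f) = 7
K = 7
b(s, d) = 7
j(t) = -21*t²
-57*j(-2)*(-1) = -(-1197)*(-2)²*(-1) = -(-1197)*4*(-1) = -57*(-84)*(-1) = 4788*(-1) = -4788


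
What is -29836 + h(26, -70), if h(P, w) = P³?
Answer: -12260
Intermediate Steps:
-29836 + h(26, -70) = -29836 + 26³ = -29836 + 17576 = -12260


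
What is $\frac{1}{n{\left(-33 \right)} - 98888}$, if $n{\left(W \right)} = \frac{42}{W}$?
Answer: $- \frac{11}{1087782} \approx -1.0112 \cdot 10^{-5}$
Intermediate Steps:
$\frac{1}{n{\left(-33 \right)} - 98888} = \frac{1}{\frac{42}{-33} - 98888} = \frac{1}{42 \left(- \frac{1}{33}\right) - 98888} = \frac{1}{- \frac{14}{11} - 98888} = \frac{1}{- \frac{1087782}{11}} = - \frac{11}{1087782}$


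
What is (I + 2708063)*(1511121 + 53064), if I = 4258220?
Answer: 10896555374355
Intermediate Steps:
(I + 2708063)*(1511121 + 53064) = (4258220 + 2708063)*(1511121 + 53064) = 6966283*1564185 = 10896555374355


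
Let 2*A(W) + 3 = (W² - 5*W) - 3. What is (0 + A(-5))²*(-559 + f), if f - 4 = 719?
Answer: 79376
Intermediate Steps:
f = 723 (f = 4 + 719 = 723)
A(W) = -3 + W²/2 - 5*W/2 (A(W) = -3/2 + ((W² - 5*W) - 3)/2 = -3/2 + (-3 + W² - 5*W)/2 = -3/2 + (-3/2 + W²/2 - 5*W/2) = -3 + W²/2 - 5*W/2)
(0 + A(-5))²*(-559 + f) = (0 + (-3 + (½)*(-5)² - 5/2*(-5)))²*(-559 + 723) = (0 + (-3 + (½)*25 + 25/2))²*164 = (0 + (-3 + 25/2 + 25/2))²*164 = (0 + 22)²*164 = 22²*164 = 484*164 = 79376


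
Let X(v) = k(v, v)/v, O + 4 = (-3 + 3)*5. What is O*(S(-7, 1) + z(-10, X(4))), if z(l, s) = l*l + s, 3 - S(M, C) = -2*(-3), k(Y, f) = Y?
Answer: -392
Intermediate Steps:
O = -4 (O = -4 + (-3 + 3)*5 = -4 + 0*5 = -4 + 0 = -4)
S(M, C) = -3 (S(M, C) = 3 - (-2)*(-3) = 3 - 1*6 = 3 - 6 = -3)
X(v) = 1 (X(v) = v/v = 1)
z(l, s) = s + l² (z(l, s) = l² + s = s + l²)
O*(S(-7, 1) + z(-10, X(4))) = -4*(-3 + (1 + (-10)²)) = -4*(-3 + (1 + 100)) = -4*(-3 + 101) = -4*98 = -392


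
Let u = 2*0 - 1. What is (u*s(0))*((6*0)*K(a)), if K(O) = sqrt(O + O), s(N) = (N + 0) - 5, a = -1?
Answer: 0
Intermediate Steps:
s(N) = -5 + N (s(N) = N - 5 = -5 + N)
u = -1 (u = 0 - 1 = -1)
K(O) = sqrt(2)*sqrt(O) (K(O) = sqrt(2*O) = sqrt(2)*sqrt(O))
(u*s(0))*((6*0)*K(a)) = (-(-5 + 0))*((6*0)*(sqrt(2)*sqrt(-1))) = (-1*(-5))*(0*(sqrt(2)*I)) = 5*(0*(I*sqrt(2))) = 5*0 = 0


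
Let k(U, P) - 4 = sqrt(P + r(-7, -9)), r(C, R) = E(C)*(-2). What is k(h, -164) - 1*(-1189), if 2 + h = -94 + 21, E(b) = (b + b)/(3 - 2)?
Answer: 1193 + 2*I*sqrt(34) ≈ 1193.0 + 11.662*I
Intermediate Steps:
E(b) = 2*b (E(b) = (2*b)/1 = (2*b)*1 = 2*b)
r(C, R) = -4*C (r(C, R) = (2*C)*(-2) = -4*C)
h = -75 (h = -2 + (-94 + 21) = -2 - 73 = -75)
k(U, P) = 4 + sqrt(28 + P) (k(U, P) = 4 + sqrt(P - 4*(-7)) = 4 + sqrt(P + 28) = 4 + sqrt(28 + P))
k(h, -164) - 1*(-1189) = (4 + sqrt(28 - 164)) - 1*(-1189) = (4 + sqrt(-136)) + 1189 = (4 + 2*I*sqrt(34)) + 1189 = 1193 + 2*I*sqrt(34)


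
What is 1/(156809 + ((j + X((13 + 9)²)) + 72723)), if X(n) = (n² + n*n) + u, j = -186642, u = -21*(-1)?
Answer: 1/511423 ≈ 1.9553e-6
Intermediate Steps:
u = 21
X(n) = 21 + 2*n² (X(n) = (n² + n*n) + 21 = (n² + n²) + 21 = 2*n² + 21 = 21 + 2*n²)
1/(156809 + ((j + X((13 + 9)²)) + 72723)) = 1/(156809 + ((-186642 + (21 + 2*((13 + 9)²)²)) + 72723)) = 1/(156809 + ((-186642 + (21 + 2*(22²)²)) + 72723)) = 1/(156809 + ((-186642 + (21 + 2*484²)) + 72723)) = 1/(156809 + ((-186642 + (21 + 2*234256)) + 72723)) = 1/(156809 + ((-186642 + (21 + 468512)) + 72723)) = 1/(156809 + ((-186642 + 468533) + 72723)) = 1/(156809 + (281891 + 72723)) = 1/(156809 + 354614) = 1/511423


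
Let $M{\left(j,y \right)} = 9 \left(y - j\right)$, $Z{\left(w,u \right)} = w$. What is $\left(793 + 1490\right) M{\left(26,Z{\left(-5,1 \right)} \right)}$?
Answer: $-636957$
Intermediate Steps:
$M{\left(j,y \right)} = - 9 j + 9 y$
$\left(793 + 1490\right) M{\left(26,Z{\left(-5,1 \right)} \right)} = \left(793 + 1490\right) \left(\left(-9\right) 26 + 9 \left(-5\right)\right) = 2283 \left(-234 - 45\right) = 2283 \left(-279\right) = -636957$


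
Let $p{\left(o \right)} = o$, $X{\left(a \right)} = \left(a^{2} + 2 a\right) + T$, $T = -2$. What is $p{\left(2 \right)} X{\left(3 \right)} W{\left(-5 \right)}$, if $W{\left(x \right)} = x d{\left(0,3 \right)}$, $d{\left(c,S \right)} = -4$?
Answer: $520$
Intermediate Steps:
$X{\left(a \right)} = -2 + a^{2} + 2 a$ ($X{\left(a \right)} = \left(a^{2} + 2 a\right) - 2 = -2 + a^{2} + 2 a$)
$W{\left(x \right)} = - 4 x$ ($W{\left(x \right)} = x \left(-4\right) = - 4 x$)
$p{\left(2 \right)} X{\left(3 \right)} W{\left(-5 \right)} = 2 \left(-2 + 3^{2} + 2 \cdot 3\right) \left(\left(-4\right) \left(-5\right)\right) = 2 \left(-2 + 9 + 6\right) 20 = 2 \cdot 13 \cdot 20 = 26 \cdot 20 = 520$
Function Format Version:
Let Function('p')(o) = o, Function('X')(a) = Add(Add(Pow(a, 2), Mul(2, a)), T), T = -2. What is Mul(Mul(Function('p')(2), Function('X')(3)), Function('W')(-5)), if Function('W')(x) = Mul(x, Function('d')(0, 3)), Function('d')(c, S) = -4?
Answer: 520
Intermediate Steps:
Function('X')(a) = Add(-2, Pow(a, 2), Mul(2, a)) (Function('X')(a) = Add(Add(Pow(a, 2), Mul(2, a)), -2) = Add(-2, Pow(a, 2), Mul(2, a)))
Function('W')(x) = Mul(-4, x) (Function('W')(x) = Mul(x, -4) = Mul(-4, x))
Mul(Mul(Function('p')(2), Function('X')(3)), Function('W')(-5)) = Mul(Mul(2, Add(-2, Pow(3, 2), Mul(2, 3))), Mul(-4, -5)) = Mul(Mul(2, Add(-2, 9, 6)), 20) = Mul(Mul(2, 13), 20) = Mul(26, 20) = 520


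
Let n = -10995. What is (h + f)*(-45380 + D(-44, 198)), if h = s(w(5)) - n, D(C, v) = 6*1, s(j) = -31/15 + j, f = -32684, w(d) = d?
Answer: 14759753834/15 ≈ 9.8398e+8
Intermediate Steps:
s(j) = -31/15 + j (s(j) = -31*1/15 + j = -31/15 + j)
D(C, v) = 6
h = 164969/15 (h = (-31/15 + 5) - 1*(-10995) = 44/15 + 10995 = 164969/15 ≈ 10998.)
(h + f)*(-45380 + D(-44, 198)) = (164969/15 - 32684)*(-45380 + 6) = -325291/15*(-45374) = 14759753834/15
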